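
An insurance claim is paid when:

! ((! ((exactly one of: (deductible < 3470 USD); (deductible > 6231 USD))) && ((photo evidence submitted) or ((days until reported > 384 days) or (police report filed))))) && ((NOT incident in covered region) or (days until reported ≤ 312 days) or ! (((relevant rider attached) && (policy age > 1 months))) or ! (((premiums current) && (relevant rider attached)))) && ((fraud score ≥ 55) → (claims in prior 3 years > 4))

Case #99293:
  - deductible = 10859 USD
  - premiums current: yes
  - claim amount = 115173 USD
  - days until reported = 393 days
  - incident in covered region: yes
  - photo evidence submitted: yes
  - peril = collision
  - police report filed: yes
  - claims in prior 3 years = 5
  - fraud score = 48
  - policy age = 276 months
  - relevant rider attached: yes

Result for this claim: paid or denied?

Atomic conditions:
  deductible < 3470 USD: 10859 < 3470 is false
  deductible > 6231 USD: 10859 > 6231 is true
  photo evidence submitted: yes → true
  days until reported > 384 days: 393 > 384 is true
  police report filed: yes → true
  NOT incident in covered region: yes → false
  days until reported ≤ 312 days: 393 ≤ 312 is false
  relevant rider attached: yes → true
  policy age > 1 months: 276 > 1 is true
  premiums current: yes → true
  fraud score ≥ 55: 48 ≥ 55 is false
  claims in prior 3 years > 4: 5 > 4 is true
Combine:
[1.1.1.1] exactly-one(false, true) = true
[1.1.1] NOT true = false
[1.1.2.2] true OR true = true
[1.1.2] true OR true = true
[1.1] false AND true = false
[1] NOT false = true
[2.3.1] true AND true = true
[2.3] NOT true = false
[2.4.1] true AND true = true
[2.4] NOT true = false
[2] false OR false OR false OR false = false
[3] false → true (antecedent false ⇒ implication holds) = true
[root] true AND false AND true = false
Overall: false → denied

Denied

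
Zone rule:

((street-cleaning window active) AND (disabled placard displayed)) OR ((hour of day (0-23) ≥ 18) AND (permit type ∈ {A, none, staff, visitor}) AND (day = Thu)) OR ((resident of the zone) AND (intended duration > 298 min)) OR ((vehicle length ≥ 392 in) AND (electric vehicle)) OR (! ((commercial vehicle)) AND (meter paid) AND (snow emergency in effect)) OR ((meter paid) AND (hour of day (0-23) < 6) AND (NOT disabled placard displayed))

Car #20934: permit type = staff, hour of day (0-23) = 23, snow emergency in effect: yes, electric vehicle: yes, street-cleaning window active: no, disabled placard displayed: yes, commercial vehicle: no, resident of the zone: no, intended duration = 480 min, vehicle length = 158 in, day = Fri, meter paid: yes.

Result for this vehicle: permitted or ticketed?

Atomic conditions:
  street-cleaning window active: no → false
  disabled placard displayed: yes → true
  hour of day (0-23) ≥ 18: 23 ≥ 18 is true
  permit type ∈ {A, none, staff, visitor}: staff is in the set → true
  day = Thu: Fri == Thu is false
  resident of the zone: no → false
  intended duration > 298 min: 480 > 298 is true
  vehicle length ≥ 392 in: 158 ≥ 392 is false
  electric vehicle: yes → true
  commercial vehicle: no → false
  meter paid: yes → true
  snow emergency in effect: yes → true
  hour of day (0-23) < 6: 23 < 6 is false
  NOT disabled placard displayed: yes → false
Combine:
[1] false AND true = false
[2] true AND true AND false = false
[3] false AND true = false
[4] false AND true = false
[5.1] NOT false = true
[5] true AND true AND true = true
[6] true AND false AND false = false
[root] false OR false OR false OR false OR true OR false = true
Overall: true → permitted

Permitted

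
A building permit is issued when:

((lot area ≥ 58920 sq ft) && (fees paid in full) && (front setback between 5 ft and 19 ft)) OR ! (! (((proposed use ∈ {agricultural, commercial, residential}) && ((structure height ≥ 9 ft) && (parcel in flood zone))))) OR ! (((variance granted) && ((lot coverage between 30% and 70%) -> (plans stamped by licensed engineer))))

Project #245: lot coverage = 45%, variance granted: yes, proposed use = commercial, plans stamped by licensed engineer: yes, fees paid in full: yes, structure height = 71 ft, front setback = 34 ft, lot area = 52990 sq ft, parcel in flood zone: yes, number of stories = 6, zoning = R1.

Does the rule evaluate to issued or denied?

Atomic conditions:
  lot area ≥ 58920 sq ft: 52990 ≥ 58920 is false
  fees paid in full: yes → true
  front setback between 5 ft and 19 ft: 34 in [5, 19] is false
  proposed use ∈ {agricultural, commercial, residential}: commercial is in the set → true
  structure height ≥ 9 ft: 71 ≥ 9 is true
  parcel in flood zone: yes → true
  variance granted: yes → true
  lot coverage between 30% and 70%: 45 in [30, 70] is true
  plans stamped by licensed engineer: yes → true
Combine:
[1] false AND true AND false = false
[2.1.1.2] true AND true = true
[2.1.1] true AND true = true
[2.1] NOT true = false
[2] NOT false = true
[3.1.2] true → true = true
[3.1] true AND true = true
[3] NOT true = false
[root] false OR true OR false = true
Overall: true → issued

Issued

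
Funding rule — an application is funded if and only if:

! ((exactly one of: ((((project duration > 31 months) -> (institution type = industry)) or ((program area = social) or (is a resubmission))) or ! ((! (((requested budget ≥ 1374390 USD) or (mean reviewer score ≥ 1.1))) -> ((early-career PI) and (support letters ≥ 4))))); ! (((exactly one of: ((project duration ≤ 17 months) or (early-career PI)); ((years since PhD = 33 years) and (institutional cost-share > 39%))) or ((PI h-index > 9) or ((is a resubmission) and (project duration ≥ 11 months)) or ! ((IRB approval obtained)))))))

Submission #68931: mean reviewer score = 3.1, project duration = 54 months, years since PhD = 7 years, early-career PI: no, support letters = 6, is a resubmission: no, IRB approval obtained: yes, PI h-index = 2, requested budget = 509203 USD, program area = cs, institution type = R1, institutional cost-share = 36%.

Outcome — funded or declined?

Declined

Atomic conditions:
  project duration > 31 months: 54 > 31 is true
  institution type = industry: R1 == industry is false
  program area = social: cs == social is false
  is a resubmission: no → false
  requested budget ≥ 1374390 USD: 509203 ≥ 1374390 is false
  mean reviewer score ≥ 1.1: 3.1 ≥ 1.1 is true
  early-career PI: no → false
  support letters ≥ 4: 6 ≥ 4 is true
  project duration ≤ 17 months: 54 ≤ 17 is false
  years since PhD = 33 years: 7 == 33 is false
  institutional cost-share > 39%: 36 > 39 is false
  PI h-index > 9: 2 > 9 is false
  project duration ≥ 11 months: 54 ≥ 11 is true
  IRB approval obtained: yes → true
Combine:
[1.1.1.1] true → false = false
[1.1.1.2] false OR false = false
[1.1.1] false OR false = false
[1.1.2.1.1.1] false OR true = true
[1.1.2.1.1] NOT true = false
[1.1.2.1.2] false AND true = false
[1.1.2.1] false → false (antecedent false ⇒ implication holds) = true
[1.1.2] NOT true = false
[1.1] false OR false = false
[1.2.1.1.1] false OR false = false
[1.2.1.1.2] false AND false = false
[1.2.1.1] exactly-one(false, false) = false
[1.2.1.2.2] false AND true = false
[1.2.1.2.3] NOT true = false
[1.2.1.2] false OR false OR false = false
[1.2.1] false OR false = false
[1.2] NOT false = true
[1] exactly-one(false, true) = true
[root] NOT true = false
Overall: false → declined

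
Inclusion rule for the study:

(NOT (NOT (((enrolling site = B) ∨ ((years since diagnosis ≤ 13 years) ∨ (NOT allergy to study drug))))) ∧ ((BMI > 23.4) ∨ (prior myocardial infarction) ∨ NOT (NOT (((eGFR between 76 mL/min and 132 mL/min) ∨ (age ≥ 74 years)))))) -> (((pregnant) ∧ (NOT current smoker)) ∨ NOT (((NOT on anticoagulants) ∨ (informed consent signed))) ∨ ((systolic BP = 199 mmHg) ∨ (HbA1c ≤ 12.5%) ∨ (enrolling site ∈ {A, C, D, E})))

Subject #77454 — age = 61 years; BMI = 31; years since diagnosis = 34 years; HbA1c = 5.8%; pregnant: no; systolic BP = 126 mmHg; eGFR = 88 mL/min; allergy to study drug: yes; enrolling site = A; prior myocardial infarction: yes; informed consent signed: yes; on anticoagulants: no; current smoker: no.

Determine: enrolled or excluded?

Atomic conditions:
  enrolling site = B: A == B is false
  years since diagnosis ≤ 13 years: 34 ≤ 13 is false
  NOT allergy to study drug: yes → false
  BMI > 23.4: 31 > 23.4 is true
  prior myocardial infarction: yes → true
  eGFR between 76 mL/min and 132 mL/min: 88 in [76, 132] is true
  age ≥ 74 years: 61 ≥ 74 is false
  pregnant: no → false
  NOT current smoker: no → true
  NOT on anticoagulants: no → true
  informed consent signed: yes → true
  systolic BP = 199 mmHg: 126 == 199 is false
  HbA1c ≤ 12.5%: 5.8 ≤ 12.5 is true
  enrolling site ∈ {A, C, D, E}: A is in the set → true
Combine:
[1.1.1.1.2] false OR false = false
[1.1.1.1] false OR false = false
[1.1.1] NOT false = true
[1.1] NOT true = false
[1.2.3.1.1] true OR false = true
[1.2.3.1] NOT true = false
[1.2.3] NOT false = true
[1.2] true OR true OR true = true
[1] false AND true = false
[2.1] false AND true = false
[2.2.1] true OR true = true
[2.2] NOT true = false
[2.3] false OR true OR true = true
[2] false OR false OR true = true
[root] false → true (antecedent false ⇒ implication holds) = true
Overall: true → enrolled

Enrolled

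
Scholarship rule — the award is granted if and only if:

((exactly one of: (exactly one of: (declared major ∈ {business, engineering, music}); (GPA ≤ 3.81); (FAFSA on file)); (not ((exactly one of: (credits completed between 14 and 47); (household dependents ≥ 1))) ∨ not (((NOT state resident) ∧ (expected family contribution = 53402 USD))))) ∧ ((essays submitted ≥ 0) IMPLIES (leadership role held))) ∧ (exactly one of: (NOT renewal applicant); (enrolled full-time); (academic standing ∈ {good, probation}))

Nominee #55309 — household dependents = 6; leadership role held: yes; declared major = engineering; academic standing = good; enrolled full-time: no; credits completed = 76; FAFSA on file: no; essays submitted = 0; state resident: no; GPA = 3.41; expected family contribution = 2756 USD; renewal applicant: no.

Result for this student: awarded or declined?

Declined

Atomic conditions:
  declared major ∈ {business, engineering, music}: engineering is in the set → true
  GPA ≤ 3.81: 3.41 ≤ 3.81 is true
  FAFSA on file: no → false
  credits completed between 14 and 47: 76 in [14, 47] is false
  household dependents ≥ 1: 6 ≥ 1 is true
  NOT state resident: no → true
  expected family contribution = 53402 USD: 2756 == 53402 is false
  essays submitted ≥ 0: 0 ≥ 0 is true
  leadership role held: yes → true
  NOT renewal applicant: no → true
  enrolled full-time: no → false
  academic standing ∈ {good, probation}: good is in the set → true
Combine:
[1.1.1] exactly-one(true, true, false) = false
[1.1.2.1.1] exactly-one(false, true) = true
[1.1.2.1] NOT true = false
[1.1.2.2.1] true AND false = false
[1.1.2.2] NOT false = true
[1.1.2] false OR true = true
[1.1] exactly-one(false, true) = true
[1.2] true → true = true
[1] true AND true = true
[2] exactly-one(true, false, true) = false
[root] true AND false = false
Overall: false → declined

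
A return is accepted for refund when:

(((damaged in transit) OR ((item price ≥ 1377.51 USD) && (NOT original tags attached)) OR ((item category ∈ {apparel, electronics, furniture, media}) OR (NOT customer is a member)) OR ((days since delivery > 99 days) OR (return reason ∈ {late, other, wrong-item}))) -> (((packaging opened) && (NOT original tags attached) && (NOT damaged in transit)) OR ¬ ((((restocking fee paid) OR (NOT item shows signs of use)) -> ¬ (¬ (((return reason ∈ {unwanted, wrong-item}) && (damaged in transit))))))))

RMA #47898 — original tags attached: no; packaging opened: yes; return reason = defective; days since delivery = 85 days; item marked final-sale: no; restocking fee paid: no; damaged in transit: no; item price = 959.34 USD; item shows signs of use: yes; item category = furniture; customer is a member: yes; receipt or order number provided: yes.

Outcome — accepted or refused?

Atomic conditions:
  damaged in transit: no → false
  item price ≥ 1377.51 USD: 959.34 ≥ 1377.51 is false
  NOT original tags attached: no → true
  item category ∈ {apparel, electronics, furniture, media}: furniture is in the set → true
  NOT customer is a member: yes → false
  days since delivery > 99 days: 85 > 99 is false
  return reason ∈ {late, other, wrong-item}: defective is not in the set → false
  packaging opened: yes → true
  NOT damaged in transit: no → true
  restocking fee paid: no → false
  NOT item shows signs of use: yes → false
  return reason ∈ {unwanted, wrong-item}: defective is not in the set → false
Combine:
[1.2] false AND true = false
[1.3] true OR false = true
[1.4] false OR false = false
[1] false OR false OR true OR false = true
[2.1] true AND true AND true = true
[2.2.1.1] false OR false = false
[2.2.1.2.1.1] false AND false = false
[2.2.1.2.1] NOT false = true
[2.2.1.2] NOT true = false
[2.2.1] false → false (antecedent false ⇒ implication holds) = true
[2.2] NOT true = false
[2] true OR false = true
[root] true → true = true
Overall: true → accepted

Accepted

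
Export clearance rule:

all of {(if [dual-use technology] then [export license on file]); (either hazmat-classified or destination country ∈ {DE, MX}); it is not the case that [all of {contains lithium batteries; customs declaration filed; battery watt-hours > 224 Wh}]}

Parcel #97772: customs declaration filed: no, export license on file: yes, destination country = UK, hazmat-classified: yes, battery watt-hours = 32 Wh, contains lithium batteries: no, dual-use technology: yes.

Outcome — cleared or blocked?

Atomic conditions:
  dual-use technology: yes → true
  export license on file: yes → true
  hazmat-classified: yes → true
  destination country ∈ {DE, MX}: UK is not in the set → false
  contains lithium batteries: no → false
  customs declaration filed: no → false
  battery watt-hours > 224 Wh: 32 > 224 is false
Combine:
[1] true → true = true
[2] true OR false = true
[3.1] false AND false AND false = false
[3] NOT false = true
[root] true AND true AND true = true
Overall: true → cleared

Cleared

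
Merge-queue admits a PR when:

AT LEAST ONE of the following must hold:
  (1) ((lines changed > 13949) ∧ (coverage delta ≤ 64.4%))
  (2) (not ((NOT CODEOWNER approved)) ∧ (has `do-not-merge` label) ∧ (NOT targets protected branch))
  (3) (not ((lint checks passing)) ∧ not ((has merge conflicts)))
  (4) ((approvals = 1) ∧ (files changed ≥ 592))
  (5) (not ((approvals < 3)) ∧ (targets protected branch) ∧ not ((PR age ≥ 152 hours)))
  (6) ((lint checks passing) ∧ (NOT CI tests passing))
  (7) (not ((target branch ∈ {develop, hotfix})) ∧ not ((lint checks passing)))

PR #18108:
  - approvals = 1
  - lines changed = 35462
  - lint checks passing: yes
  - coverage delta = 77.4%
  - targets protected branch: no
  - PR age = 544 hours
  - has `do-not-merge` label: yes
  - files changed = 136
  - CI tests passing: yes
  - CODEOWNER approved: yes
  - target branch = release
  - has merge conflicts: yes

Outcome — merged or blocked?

Merged

Atomic conditions:
  lines changed > 13949: 35462 > 13949 is true
  coverage delta ≤ 64.4%: 77.4 ≤ 64.4 is false
  NOT CODEOWNER approved: yes → false
  has `do-not-merge` label: yes → true
  NOT targets protected branch: no → true
  lint checks passing: yes → true
  has merge conflicts: yes → true
  approvals = 1: 1 == 1 is true
  files changed ≥ 592: 136 ≥ 592 is false
  approvals < 3: 1 < 3 is true
  targets protected branch: no → false
  PR age ≥ 152 hours: 544 ≥ 152 is true
  NOT CI tests passing: yes → false
  target branch ∈ {develop, hotfix}: release is not in the set → false
Combine:
[1] true AND false = false
[2.1] NOT false = true
[2] true AND true AND true = true
[3.1] NOT true = false
[3.2] NOT true = false
[3] false AND false = false
[4] true AND false = false
[5.1] NOT true = false
[5.3] NOT true = false
[5] false AND false AND false = false
[6] true AND false = false
[7.1] NOT false = true
[7.2] NOT true = false
[7] true AND false = false
[root] false OR true OR false OR false OR false OR false OR false = true
Overall: true → merged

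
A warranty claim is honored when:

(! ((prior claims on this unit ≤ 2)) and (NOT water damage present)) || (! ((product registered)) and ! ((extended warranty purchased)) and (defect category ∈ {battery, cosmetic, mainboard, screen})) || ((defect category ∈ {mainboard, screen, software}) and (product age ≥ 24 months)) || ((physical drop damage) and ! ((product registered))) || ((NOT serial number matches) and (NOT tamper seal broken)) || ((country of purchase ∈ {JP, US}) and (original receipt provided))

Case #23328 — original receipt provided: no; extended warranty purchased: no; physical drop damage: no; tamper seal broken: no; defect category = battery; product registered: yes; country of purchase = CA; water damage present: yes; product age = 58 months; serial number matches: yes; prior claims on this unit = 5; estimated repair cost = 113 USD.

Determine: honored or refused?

Refused

Atomic conditions:
  prior claims on this unit ≤ 2: 5 ≤ 2 is false
  NOT water damage present: yes → false
  product registered: yes → true
  extended warranty purchased: no → false
  defect category ∈ {battery, cosmetic, mainboard, screen}: battery is in the set → true
  defect category ∈ {mainboard, screen, software}: battery is not in the set → false
  product age ≥ 24 months: 58 ≥ 24 is true
  physical drop damage: no → false
  NOT serial number matches: yes → false
  NOT tamper seal broken: no → true
  country of purchase ∈ {JP, US}: CA is not in the set → false
  original receipt provided: no → false
Combine:
[1.1] NOT false = true
[1] true AND false = false
[2.1] NOT true = false
[2.2] NOT false = true
[2] false AND true AND true = false
[3] false AND true = false
[4.2] NOT true = false
[4] false AND false = false
[5] false AND true = false
[6] false AND false = false
[root] false OR false OR false OR false OR false OR false = false
Overall: false → refused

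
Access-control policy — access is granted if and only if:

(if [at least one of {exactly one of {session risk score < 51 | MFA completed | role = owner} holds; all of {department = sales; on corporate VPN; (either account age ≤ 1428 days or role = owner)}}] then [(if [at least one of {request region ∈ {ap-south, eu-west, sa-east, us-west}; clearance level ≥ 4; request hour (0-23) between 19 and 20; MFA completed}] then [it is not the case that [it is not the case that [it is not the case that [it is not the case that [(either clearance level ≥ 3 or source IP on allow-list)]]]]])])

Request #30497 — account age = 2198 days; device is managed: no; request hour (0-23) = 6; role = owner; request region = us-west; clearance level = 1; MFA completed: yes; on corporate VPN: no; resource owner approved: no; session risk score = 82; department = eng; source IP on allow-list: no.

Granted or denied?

Granted

Atomic conditions:
  session risk score < 51: 82 < 51 is false
  MFA completed: yes → true
  role = owner: owner == owner is true
  department = sales: eng == sales is false
  on corporate VPN: no → false
  account age ≤ 1428 days: 2198 ≤ 1428 is false
  request region ∈ {ap-south, eu-west, sa-east, us-west}: us-west is in the set → true
  clearance level ≥ 4: 1 ≥ 4 is false
  request hour (0-23) between 19 and 20: 6 in [19, 20] is false
  clearance level ≥ 3: 1 ≥ 3 is false
  source IP on allow-list: no → false
Combine:
[1.1] exactly-one(false, true, true) = false
[1.2.3] false OR true = true
[1.2] false AND false AND true = false
[1] false OR false = false
[2.1] true OR false OR false OR true = true
[2.2.1.1.1.1] false OR false = false
[2.2.1.1.1] NOT false = true
[2.2.1.1] NOT true = false
[2.2.1] NOT false = true
[2.2] NOT true = false
[2] true → false = false
[root] false → false (antecedent false ⇒ implication holds) = true
Overall: true → granted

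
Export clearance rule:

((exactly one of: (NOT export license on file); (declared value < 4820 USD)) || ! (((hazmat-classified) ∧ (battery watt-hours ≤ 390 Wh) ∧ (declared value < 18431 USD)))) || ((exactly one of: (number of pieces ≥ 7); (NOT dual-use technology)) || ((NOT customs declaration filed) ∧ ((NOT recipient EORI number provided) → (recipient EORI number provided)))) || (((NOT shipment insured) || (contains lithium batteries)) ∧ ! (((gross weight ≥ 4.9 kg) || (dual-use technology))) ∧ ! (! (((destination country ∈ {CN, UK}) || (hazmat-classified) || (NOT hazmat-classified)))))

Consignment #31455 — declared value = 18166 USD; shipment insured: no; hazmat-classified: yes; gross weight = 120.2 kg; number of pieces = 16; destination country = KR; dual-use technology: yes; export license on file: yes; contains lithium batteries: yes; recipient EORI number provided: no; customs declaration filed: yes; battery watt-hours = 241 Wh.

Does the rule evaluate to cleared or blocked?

Atomic conditions:
  NOT export license on file: yes → false
  declared value < 4820 USD: 18166 < 4820 is false
  hazmat-classified: yes → true
  battery watt-hours ≤ 390 Wh: 241 ≤ 390 is true
  declared value < 18431 USD: 18166 < 18431 is true
  number of pieces ≥ 7: 16 ≥ 7 is true
  NOT dual-use technology: yes → false
  NOT customs declaration filed: yes → false
  NOT recipient EORI number provided: no → true
  recipient EORI number provided: no → false
  NOT shipment insured: no → true
  contains lithium batteries: yes → true
  gross weight ≥ 4.9 kg: 120.2 ≥ 4.9 is true
  dual-use technology: yes → true
  destination country ∈ {CN, UK}: KR is not in the set → false
  NOT hazmat-classified: yes → false
Combine:
[1.1] exactly-one(false, false) = false
[1.2.1] true AND true AND true = true
[1.2] NOT true = false
[1] false OR false = false
[2.1] exactly-one(true, false) = true
[2.2.2] true → false = false
[2.2] false AND false = false
[2] true OR false = true
[3.1] true OR true = true
[3.2.1] true OR true = true
[3.2] NOT true = false
[3.3.1.1] false OR true OR false = true
[3.3.1] NOT true = false
[3.3] NOT false = true
[3] true AND false AND true = false
[root] false OR true OR false = true
Overall: true → cleared

Cleared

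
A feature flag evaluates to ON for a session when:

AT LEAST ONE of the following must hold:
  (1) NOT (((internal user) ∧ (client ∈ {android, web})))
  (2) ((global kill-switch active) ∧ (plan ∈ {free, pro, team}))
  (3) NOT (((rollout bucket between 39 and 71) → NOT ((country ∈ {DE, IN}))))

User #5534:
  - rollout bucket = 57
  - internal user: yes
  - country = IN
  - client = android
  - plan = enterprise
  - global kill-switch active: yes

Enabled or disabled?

Atomic conditions:
  internal user: yes → true
  client ∈ {android, web}: android is in the set → true
  global kill-switch active: yes → true
  plan ∈ {free, pro, team}: enterprise is not in the set → false
  rollout bucket between 39 and 71: 57 in [39, 71] is true
  country ∈ {DE, IN}: IN is in the set → true
Combine:
[1.1] true AND true = true
[1] NOT true = false
[2] true AND false = false
[3.1.2] NOT true = false
[3.1] true → false = false
[3] NOT false = true
[root] false OR false OR true = true
Overall: true → enabled

Enabled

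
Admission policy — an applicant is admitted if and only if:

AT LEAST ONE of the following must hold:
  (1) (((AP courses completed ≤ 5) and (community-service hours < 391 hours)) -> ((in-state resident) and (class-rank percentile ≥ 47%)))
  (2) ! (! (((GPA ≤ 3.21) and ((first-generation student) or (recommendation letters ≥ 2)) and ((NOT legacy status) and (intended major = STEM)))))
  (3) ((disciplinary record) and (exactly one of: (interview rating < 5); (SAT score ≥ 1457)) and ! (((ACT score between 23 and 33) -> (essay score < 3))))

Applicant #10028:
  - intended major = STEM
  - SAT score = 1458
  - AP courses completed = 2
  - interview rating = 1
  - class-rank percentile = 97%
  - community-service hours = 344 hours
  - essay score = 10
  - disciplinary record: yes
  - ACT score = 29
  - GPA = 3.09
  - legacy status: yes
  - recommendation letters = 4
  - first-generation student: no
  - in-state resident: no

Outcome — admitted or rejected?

Rejected

Atomic conditions:
  AP courses completed ≤ 5: 2 ≤ 5 is true
  community-service hours < 391 hours: 344 < 391 is true
  in-state resident: no → false
  class-rank percentile ≥ 47%: 97 ≥ 47 is true
  GPA ≤ 3.21: 3.09 ≤ 3.21 is true
  first-generation student: no → false
  recommendation letters ≥ 2: 4 ≥ 2 is true
  NOT legacy status: yes → false
  intended major = STEM: STEM == STEM is true
  disciplinary record: yes → true
  interview rating < 5: 1 < 5 is true
  SAT score ≥ 1457: 1458 ≥ 1457 is true
  ACT score between 23 and 33: 29 in [23, 33] is true
  essay score < 3: 10 < 3 is false
Combine:
[1.1] true AND true = true
[1.2] false AND true = false
[1] true → false = false
[2.1.1.2] false OR true = true
[2.1.1.3] false AND true = false
[2.1.1] true AND true AND false = false
[2.1] NOT false = true
[2] NOT true = false
[3.2] exactly-one(true, true) = false
[3.3.1] true → false = false
[3.3] NOT false = true
[3] true AND false AND true = false
[root] false OR false OR false = false
Overall: false → rejected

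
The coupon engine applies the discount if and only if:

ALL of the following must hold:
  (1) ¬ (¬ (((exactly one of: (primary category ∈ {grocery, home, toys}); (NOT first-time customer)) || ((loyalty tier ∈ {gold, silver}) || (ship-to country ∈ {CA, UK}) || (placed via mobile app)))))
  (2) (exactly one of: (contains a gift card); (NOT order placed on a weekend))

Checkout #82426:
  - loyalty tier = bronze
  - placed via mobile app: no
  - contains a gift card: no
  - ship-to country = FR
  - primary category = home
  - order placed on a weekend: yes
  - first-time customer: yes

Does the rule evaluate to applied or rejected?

Rejected

Atomic conditions:
  primary category ∈ {grocery, home, toys}: home is in the set → true
  NOT first-time customer: yes → false
  loyalty tier ∈ {gold, silver}: bronze is not in the set → false
  ship-to country ∈ {CA, UK}: FR is not in the set → false
  placed via mobile app: no → false
  contains a gift card: no → false
  NOT order placed on a weekend: yes → false
Combine:
[1.1.1.1] exactly-one(true, false) = true
[1.1.1.2] false OR false OR false = false
[1.1.1] true OR false = true
[1.1] NOT true = false
[1] NOT false = true
[2] exactly-one(false, false) = false
[root] true AND false = false
Overall: false → rejected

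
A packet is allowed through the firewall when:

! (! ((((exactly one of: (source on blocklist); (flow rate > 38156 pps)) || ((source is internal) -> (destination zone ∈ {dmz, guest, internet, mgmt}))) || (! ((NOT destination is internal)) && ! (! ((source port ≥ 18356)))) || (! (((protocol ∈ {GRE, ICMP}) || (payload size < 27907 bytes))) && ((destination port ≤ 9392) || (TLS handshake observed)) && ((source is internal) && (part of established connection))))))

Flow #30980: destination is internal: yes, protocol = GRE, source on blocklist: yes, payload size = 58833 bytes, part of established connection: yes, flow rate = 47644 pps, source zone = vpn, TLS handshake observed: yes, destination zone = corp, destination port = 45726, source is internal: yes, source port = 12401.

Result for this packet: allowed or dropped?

Atomic conditions:
  source on blocklist: yes → true
  flow rate > 38156 pps: 47644 > 38156 is true
  source is internal: yes → true
  destination zone ∈ {dmz, guest, internet, mgmt}: corp is not in the set → false
  NOT destination is internal: yes → false
  source port ≥ 18356: 12401 ≥ 18356 is false
  protocol ∈ {GRE, ICMP}: GRE is in the set → true
  payload size < 27907 bytes: 58833 < 27907 is false
  destination port ≤ 9392: 45726 ≤ 9392 is false
  TLS handshake observed: yes → true
  part of established connection: yes → true
Combine:
[1.1.1.1] exactly-one(true, true) = false
[1.1.1.2] true → false = false
[1.1.1] false OR false = false
[1.1.2.1] NOT false = true
[1.1.2.2.1] NOT false = true
[1.1.2.2] NOT true = false
[1.1.2] true AND false = false
[1.1.3.1.1] true OR false = true
[1.1.3.1] NOT true = false
[1.1.3.2] false OR true = true
[1.1.3.3] true AND true = true
[1.1.3] false AND true AND true = false
[1.1] false OR false OR false = false
[1] NOT false = true
[root] NOT true = false
Overall: false → dropped

Dropped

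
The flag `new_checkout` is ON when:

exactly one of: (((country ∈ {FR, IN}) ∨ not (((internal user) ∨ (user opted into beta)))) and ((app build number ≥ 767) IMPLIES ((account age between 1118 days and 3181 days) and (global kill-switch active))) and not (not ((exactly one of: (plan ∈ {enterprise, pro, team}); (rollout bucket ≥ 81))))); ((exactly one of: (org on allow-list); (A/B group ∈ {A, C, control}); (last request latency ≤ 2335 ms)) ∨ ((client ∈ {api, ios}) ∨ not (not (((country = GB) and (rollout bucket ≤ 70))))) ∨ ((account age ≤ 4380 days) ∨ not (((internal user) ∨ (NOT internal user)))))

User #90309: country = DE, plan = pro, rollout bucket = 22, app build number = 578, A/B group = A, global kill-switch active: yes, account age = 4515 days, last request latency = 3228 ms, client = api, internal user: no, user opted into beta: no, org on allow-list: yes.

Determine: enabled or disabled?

Atomic conditions:
  country ∈ {FR, IN}: DE is not in the set → false
  internal user: no → false
  user opted into beta: no → false
  app build number ≥ 767: 578 ≥ 767 is false
  account age between 1118 days and 3181 days: 4515 in [1118, 3181] is false
  global kill-switch active: yes → true
  plan ∈ {enterprise, pro, team}: pro is in the set → true
  rollout bucket ≥ 81: 22 ≥ 81 is false
  org on allow-list: yes → true
  A/B group ∈ {A, C, control}: A is in the set → true
  last request latency ≤ 2335 ms: 3228 ≤ 2335 is false
  client ∈ {api, ios}: api is in the set → true
  country = GB: DE == GB is false
  rollout bucket ≤ 70: 22 ≤ 70 is true
  account age ≤ 4380 days: 4515 ≤ 4380 is false
  NOT internal user: no → true
Combine:
[1.1.2.1] false OR false = false
[1.1.2] NOT false = true
[1.1] false OR true = true
[1.2.2] false AND true = false
[1.2] false → false (antecedent false ⇒ implication holds) = true
[1.3.1.1] exactly-one(true, false) = true
[1.3.1] NOT true = false
[1.3] NOT false = true
[1] true AND true AND true = true
[2.1] exactly-one(true, true, false) = false
[2.2.2.1.1] false AND true = false
[2.2.2.1] NOT false = true
[2.2.2] NOT true = false
[2.2] true OR false = true
[2.3.2.1] false OR true = true
[2.3.2] NOT true = false
[2.3] false OR false = false
[2] false OR true OR false = true
[root] exactly-one(true, true) = false
Overall: false → disabled

Disabled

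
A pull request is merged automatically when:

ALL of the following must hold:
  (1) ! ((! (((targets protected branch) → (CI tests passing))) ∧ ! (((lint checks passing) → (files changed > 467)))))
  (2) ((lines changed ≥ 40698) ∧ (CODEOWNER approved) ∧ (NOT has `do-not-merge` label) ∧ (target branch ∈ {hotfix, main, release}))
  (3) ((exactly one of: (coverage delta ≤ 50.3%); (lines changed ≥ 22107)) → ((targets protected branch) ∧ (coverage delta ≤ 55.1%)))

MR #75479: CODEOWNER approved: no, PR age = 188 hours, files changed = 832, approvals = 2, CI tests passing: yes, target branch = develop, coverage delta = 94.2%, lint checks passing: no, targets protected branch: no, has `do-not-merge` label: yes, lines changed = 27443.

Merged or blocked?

Atomic conditions:
  targets protected branch: no → false
  CI tests passing: yes → true
  lint checks passing: no → false
  files changed > 467: 832 > 467 is true
  lines changed ≥ 40698: 27443 ≥ 40698 is false
  CODEOWNER approved: no → false
  NOT has `do-not-merge` label: yes → false
  target branch ∈ {hotfix, main, release}: develop is not in the set → false
  coverage delta ≤ 50.3%: 94.2 ≤ 50.3 is false
  lines changed ≥ 22107: 27443 ≥ 22107 is true
  coverage delta ≤ 55.1%: 94.2 ≤ 55.1 is false
Combine:
[1.1.1.1] false → true (antecedent false ⇒ implication holds) = true
[1.1.1] NOT true = false
[1.1.2.1] false → true (antecedent false ⇒ implication holds) = true
[1.1.2] NOT true = false
[1.1] false AND false = false
[1] NOT false = true
[2] false AND false AND false AND false = false
[3.1] exactly-one(false, true) = true
[3.2] false AND false = false
[3] true → false = false
[root] true AND false AND false = false
Overall: false → blocked

Blocked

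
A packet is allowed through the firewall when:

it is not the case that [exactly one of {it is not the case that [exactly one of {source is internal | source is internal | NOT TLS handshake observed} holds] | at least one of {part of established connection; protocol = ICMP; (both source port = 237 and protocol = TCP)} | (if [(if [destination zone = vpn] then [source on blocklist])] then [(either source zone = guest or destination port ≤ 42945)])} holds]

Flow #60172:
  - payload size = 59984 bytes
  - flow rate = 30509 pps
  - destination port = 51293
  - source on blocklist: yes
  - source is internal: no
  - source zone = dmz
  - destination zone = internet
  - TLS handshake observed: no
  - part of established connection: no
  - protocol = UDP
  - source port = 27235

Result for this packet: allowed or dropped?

Atomic conditions:
  source is internal: no → false
  NOT TLS handshake observed: no → true
  part of established connection: no → false
  protocol = ICMP: UDP == ICMP is false
  source port = 237: 27235 == 237 is false
  protocol = TCP: UDP == TCP is false
  destination zone = vpn: internet == vpn is false
  source on blocklist: yes → true
  source zone = guest: dmz == guest is false
  destination port ≤ 42945: 51293 ≤ 42945 is false
Combine:
[1.1.1] exactly-one(false, false, true) = true
[1.1] NOT true = false
[1.2.3] false AND false = false
[1.2] false OR false OR false = false
[1.3.1] false → true (antecedent false ⇒ implication holds) = true
[1.3.2] false OR false = false
[1.3] true → false = false
[1] exactly-one(false, false, false) = false
[root] NOT false = true
Overall: true → allowed

Allowed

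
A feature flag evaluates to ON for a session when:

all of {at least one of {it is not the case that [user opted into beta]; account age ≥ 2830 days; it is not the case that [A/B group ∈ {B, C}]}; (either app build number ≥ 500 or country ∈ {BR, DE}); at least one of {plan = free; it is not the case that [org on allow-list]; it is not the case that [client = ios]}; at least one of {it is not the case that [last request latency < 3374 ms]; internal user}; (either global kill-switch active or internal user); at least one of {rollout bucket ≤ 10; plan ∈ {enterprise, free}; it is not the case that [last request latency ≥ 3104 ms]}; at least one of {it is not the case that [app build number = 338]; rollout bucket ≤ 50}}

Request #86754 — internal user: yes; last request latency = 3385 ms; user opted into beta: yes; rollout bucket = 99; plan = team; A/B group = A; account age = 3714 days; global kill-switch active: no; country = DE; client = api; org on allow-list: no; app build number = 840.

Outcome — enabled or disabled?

Disabled

Atomic conditions:
  user opted into beta: yes → true
  account age ≥ 2830 days: 3714 ≥ 2830 is true
  A/B group ∈ {B, C}: A is not in the set → false
  app build number ≥ 500: 840 ≥ 500 is true
  country ∈ {BR, DE}: DE is in the set → true
  plan = free: team == free is false
  org on allow-list: no → false
  client = ios: api == ios is false
  last request latency < 3374 ms: 3385 < 3374 is false
  internal user: yes → true
  global kill-switch active: no → false
  rollout bucket ≤ 10: 99 ≤ 10 is false
  plan ∈ {enterprise, free}: team is not in the set → false
  last request latency ≥ 3104 ms: 3385 ≥ 3104 is true
  app build number = 338: 840 == 338 is false
  rollout bucket ≤ 50: 99 ≤ 50 is false
Combine:
[1.1] NOT true = false
[1.3] NOT false = true
[1] false OR true OR true = true
[2] true OR true = true
[3.2] NOT false = true
[3.3] NOT false = true
[3] false OR true OR true = true
[4.1] NOT false = true
[4] true OR true = true
[5] false OR true = true
[6.3] NOT true = false
[6] false OR false OR false = false
[7.1] NOT false = true
[7] true OR false = true
[root] true AND true AND true AND true AND true AND false AND true = false
Overall: false → disabled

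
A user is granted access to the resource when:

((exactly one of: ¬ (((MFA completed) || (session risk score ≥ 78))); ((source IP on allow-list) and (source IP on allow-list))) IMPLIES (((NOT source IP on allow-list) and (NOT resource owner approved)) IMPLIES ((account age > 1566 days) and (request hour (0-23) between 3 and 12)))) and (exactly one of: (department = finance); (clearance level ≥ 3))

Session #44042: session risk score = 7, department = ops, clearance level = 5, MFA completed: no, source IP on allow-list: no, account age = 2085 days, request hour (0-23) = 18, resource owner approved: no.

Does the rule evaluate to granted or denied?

Denied

Atomic conditions:
  MFA completed: no → false
  session risk score ≥ 78: 7 ≥ 78 is false
  source IP on allow-list: no → false
  NOT source IP on allow-list: no → true
  NOT resource owner approved: no → true
  account age > 1566 days: 2085 > 1566 is true
  request hour (0-23) between 3 and 12: 18 in [3, 12] is false
  department = finance: ops == finance is false
  clearance level ≥ 3: 5 ≥ 3 is true
Combine:
[1.1.1.1] false OR false = false
[1.1.1] NOT false = true
[1.1.2] false AND false = false
[1.1] exactly-one(true, false) = true
[1.2.1] true AND true = true
[1.2.2] true AND false = false
[1.2] true → false = false
[1] true → false = false
[2] exactly-one(false, true) = true
[root] false AND true = false
Overall: false → denied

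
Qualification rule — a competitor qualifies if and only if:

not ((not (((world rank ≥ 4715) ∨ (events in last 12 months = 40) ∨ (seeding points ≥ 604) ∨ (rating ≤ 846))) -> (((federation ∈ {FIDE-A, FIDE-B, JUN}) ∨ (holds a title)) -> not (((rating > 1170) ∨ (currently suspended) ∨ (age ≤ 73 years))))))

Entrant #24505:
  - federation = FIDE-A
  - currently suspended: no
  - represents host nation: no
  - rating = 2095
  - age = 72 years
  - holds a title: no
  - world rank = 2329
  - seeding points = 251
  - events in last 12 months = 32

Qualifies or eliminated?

Atomic conditions:
  world rank ≥ 4715: 2329 ≥ 4715 is false
  events in last 12 months = 40: 32 == 40 is false
  seeding points ≥ 604: 251 ≥ 604 is false
  rating ≤ 846: 2095 ≤ 846 is false
  federation ∈ {FIDE-A, FIDE-B, JUN}: FIDE-A is in the set → true
  holds a title: no → false
  rating > 1170: 2095 > 1170 is true
  currently suspended: no → false
  age ≤ 73 years: 72 ≤ 73 is true
Combine:
[1.1.1] false OR false OR false OR false = false
[1.1] NOT false = true
[1.2.1] true OR false = true
[1.2.2.1] true OR false OR true = true
[1.2.2] NOT true = false
[1.2] true → false = false
[1] true → false = false
[root] NOT false = true
Overall: true → qualifies

Qualifies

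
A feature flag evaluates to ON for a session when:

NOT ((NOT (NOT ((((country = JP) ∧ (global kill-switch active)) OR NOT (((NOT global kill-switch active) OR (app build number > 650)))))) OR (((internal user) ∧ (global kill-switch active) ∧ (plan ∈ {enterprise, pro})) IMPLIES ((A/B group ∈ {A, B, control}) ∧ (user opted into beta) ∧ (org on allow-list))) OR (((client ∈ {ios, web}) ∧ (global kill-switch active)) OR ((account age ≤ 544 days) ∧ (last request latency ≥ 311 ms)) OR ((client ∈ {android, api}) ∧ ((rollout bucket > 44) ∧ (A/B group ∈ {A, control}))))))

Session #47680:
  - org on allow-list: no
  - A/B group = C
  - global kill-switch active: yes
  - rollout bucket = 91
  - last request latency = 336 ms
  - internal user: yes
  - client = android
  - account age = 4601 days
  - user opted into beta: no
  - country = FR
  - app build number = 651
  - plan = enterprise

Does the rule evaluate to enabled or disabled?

Atomic conditions:
  country = JP: FR == JP is false
  global kill-switch active: yes → true
  NOT global kill-switch active: yes → false
  app build number > 650: 651 > 650 is true
  internal user: yes → true
  plan ∈ {enterprise, pro}: enterprise is in the set → true
  A/B group ∈ {A, B, control}: C is not in the set → false
  user opted into beta: no → false
  org on allow-list: no → false
  client ∈ {ios, web}: android is not in the set → false
  account age ≤ 544 days: 4601 ≤ 544 is false
  last request latency ≥ 311 ms: 336 ≥ 311 is true
  client ∈ {android, api}: android is in the set → true
  rollout bucket > 44: 91 > 44 is true
  A/B group ∈ {A, control}: C is not in the set → false
Combine:
[1.1.1.1.1] false AND true = false
[1.1.1.1.2.1] false OR true = true
[1.1.1.1.2] NOT true = false
[1.1.1.1] false OR false = false
[1.1.1] NOT false = true
[1.1] NOT true = false
[1.2.1] true AND true AND true = true
[1.2.2] false AND false AND false = false
[1.2] true → false = false
[1.3.1] false AND true = false
[1.3.2] false AND true = false
[1.3.3.2] true AND false = false
[1.3.3] true AND false = false
[1.3] false OR false OR false = false
[1] false OR false OR false = false
[root] NOT false = true
Overall: true → enabled

Enabled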